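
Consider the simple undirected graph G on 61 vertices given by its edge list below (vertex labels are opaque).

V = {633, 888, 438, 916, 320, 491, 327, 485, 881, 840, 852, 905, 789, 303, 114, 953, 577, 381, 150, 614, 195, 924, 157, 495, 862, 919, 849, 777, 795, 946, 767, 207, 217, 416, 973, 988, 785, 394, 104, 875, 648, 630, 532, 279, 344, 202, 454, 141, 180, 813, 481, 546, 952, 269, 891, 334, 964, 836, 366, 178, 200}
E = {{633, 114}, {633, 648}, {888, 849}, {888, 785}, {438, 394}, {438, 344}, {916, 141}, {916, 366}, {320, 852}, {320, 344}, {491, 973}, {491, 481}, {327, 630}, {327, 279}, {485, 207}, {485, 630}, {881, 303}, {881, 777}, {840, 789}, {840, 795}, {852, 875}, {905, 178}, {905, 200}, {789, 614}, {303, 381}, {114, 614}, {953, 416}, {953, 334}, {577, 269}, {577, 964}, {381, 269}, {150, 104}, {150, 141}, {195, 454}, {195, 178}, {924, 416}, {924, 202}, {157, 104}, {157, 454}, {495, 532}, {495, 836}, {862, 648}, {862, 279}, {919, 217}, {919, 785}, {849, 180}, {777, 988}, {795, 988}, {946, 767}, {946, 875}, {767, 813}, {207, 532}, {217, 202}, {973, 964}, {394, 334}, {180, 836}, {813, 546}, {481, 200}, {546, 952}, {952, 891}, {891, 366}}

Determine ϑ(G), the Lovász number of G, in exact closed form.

61*cos(pi/61)/(cos(pi/61) + 1)

N(454) = {195, 157}, |N(454)| = 2.
N(614) = {789, 114}, |N(614)| = 2.
deg(813) = 2; N(813) = {767, 546}.
Vertex 849 has 2 neighbors: 888, 180.
61-vertex 2-regular graph: the odd cycle C_{61}.
The 31 distinct eigenvalues: [2.0, 1.9894, 1.957711, 1.905271, 1.832634, 1.74057, 1.630057, 1.502264, 1.358547, 1.200429, 1.029586, 0.847829, 0.657085, 0.459375, 0.256797, 0.051496, -0.154351, -0.358562, -0.558971, -0.753456, -0.939953, -1.116487, -1.281186, -1.432304, -1.56824, -1.687551, -1.788974, -1.871434, -1.934055, -1.976176, -1.997348].
λ_max=2, λ_min=-2*cos(pi/61); ϑ = −61·λ_min/(λ_max−λ_min) = 61*cos(pi/61)/(cos(pi/61) + 1).
ϑ(G) ≈ 30.4797665.
30 ≤ 61*cos(pi/61)/(cos(pi/61) + 1) ≤ 31: both strict.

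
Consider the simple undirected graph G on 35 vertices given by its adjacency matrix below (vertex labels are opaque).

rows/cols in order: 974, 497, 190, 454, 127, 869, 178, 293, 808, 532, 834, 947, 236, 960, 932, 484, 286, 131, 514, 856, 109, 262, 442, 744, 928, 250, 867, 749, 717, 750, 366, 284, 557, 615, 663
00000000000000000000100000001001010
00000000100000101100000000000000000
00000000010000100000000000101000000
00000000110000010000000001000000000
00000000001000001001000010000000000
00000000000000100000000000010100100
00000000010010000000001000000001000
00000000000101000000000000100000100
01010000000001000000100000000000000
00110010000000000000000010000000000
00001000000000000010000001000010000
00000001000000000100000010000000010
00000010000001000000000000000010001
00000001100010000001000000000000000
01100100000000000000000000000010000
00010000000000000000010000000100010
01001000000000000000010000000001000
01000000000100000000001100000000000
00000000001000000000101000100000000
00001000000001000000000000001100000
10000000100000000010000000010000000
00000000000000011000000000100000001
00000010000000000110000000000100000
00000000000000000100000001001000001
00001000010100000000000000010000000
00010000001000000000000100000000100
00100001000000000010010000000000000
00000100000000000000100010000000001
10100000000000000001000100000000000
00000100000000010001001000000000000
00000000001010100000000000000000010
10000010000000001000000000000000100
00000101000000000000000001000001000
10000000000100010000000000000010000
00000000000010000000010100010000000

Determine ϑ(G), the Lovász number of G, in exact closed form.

Vertex 514 has 4 neighbors: 834, 109, 442, 867.
N(867) = {190, 293, 514, 262}, |N(867)| = 4.
Vertex 293 has 4 neighbors: 947, 960, 867, 557.
N(286) = {497, 127, 262, 284}, |N(286)| = 4.
4-regular, N=35; Kneser K(7,3) on C(7,3)=35 vertices.
spec(A) ≈ [4.0, 2.0, -1.0, -3.0] (distinct, 3 d.p.).
λ_max=4, λ_min=-3; ϑ = −35·λ_min/(λ_max−λ_min) = 15.
Numerically 15.0000000.

15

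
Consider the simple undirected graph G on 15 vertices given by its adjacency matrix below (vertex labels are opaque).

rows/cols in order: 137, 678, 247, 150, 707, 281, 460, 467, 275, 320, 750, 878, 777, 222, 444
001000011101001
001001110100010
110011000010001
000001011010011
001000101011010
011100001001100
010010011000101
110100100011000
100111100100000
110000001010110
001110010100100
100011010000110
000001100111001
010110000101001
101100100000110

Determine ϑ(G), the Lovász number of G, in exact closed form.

Vertex 750 has 6 neighbors: 247, 150, 707, 467, 320, 777.
deg(320) = 6; N(320) = {137, 678, 275, 750, 777, 222}.
deg(222) = 6; N(222) = {678, 150, 707, 320, 878, 444}.
N(444) = {137, 247, 150, 460, 777, 222}, |N(444)| = 6.
15-vertex 6-regular graph: this is K(6,2), the Kneser graph.
spec(A) ≈ [6.0, 1.0, -3.0] (distinct, 5 d.p.).
Lovász (edge-transitive): ϑ = −15·(-3)/((6)−(-3)) = 5.
≈ 5.000000 (to 6 d.p.).

5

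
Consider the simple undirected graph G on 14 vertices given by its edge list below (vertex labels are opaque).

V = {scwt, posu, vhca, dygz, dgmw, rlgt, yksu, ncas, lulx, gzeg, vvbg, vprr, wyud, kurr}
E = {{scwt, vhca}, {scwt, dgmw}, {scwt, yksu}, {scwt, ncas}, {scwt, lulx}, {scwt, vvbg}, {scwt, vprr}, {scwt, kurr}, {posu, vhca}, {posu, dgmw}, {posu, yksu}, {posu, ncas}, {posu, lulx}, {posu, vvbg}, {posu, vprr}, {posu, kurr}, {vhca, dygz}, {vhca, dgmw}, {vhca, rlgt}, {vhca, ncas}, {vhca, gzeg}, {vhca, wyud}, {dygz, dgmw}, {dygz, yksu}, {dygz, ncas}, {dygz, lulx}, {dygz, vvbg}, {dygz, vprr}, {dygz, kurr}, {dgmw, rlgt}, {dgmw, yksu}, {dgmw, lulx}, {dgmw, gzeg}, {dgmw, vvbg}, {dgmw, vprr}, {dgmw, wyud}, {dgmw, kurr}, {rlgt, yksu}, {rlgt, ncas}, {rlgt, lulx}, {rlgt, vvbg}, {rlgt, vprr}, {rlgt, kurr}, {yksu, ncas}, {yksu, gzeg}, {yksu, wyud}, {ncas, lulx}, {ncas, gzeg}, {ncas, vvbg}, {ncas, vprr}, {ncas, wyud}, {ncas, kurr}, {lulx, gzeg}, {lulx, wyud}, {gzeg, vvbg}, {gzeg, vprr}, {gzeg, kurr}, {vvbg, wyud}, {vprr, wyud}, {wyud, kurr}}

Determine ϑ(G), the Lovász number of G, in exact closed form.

Vertex vhca has 8 neighbors: scwt, posu, dygz, dgmw, rlgt, ncas, gzeg, wyud.
N(wyud) = {vhca, dgmw, yksu, ncas, lulx, vvbg, vprr, kurr}, |N(wyud)| = 8.
N(gzeg) = {vhca, dgmw, yksu, ncas, lulx, vvbg, vprr, kurr}, |N(gzeg)| = 8.
N(dgmw) = {scwt, posu, vhca, dygz, rlgt, yksu, lulx, gzeg, vvbg, vprr, wyud, kurr}, |N(dgmw)| = 12.
K_{6,6,2} (perfect); ϑ(G) = α(G) = max{6,6,2} = 6.
≈ 6.000000 (to 6 d.p.).
6 ≤ 6 ≤ 6: collapsed.

6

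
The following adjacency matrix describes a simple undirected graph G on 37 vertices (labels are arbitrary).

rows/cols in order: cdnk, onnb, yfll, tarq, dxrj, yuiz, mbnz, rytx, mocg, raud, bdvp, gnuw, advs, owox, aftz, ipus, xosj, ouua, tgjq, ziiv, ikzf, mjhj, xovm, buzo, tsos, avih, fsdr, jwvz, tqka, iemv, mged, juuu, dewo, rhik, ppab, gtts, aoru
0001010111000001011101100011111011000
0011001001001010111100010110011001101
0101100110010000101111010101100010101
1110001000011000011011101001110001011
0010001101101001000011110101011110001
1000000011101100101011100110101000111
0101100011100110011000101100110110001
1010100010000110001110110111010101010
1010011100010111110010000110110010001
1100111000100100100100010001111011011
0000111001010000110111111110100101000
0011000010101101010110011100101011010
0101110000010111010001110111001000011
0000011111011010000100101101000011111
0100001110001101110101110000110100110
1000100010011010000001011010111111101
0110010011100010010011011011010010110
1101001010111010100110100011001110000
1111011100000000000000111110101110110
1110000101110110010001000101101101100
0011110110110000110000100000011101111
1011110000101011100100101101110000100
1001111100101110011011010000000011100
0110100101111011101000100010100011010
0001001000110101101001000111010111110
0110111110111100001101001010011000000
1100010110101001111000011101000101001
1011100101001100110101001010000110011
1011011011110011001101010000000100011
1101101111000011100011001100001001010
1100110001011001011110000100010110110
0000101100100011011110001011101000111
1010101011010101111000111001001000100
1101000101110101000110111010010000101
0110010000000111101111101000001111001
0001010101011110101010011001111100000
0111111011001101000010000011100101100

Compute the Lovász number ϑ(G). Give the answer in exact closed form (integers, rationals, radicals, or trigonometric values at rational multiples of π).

sqrt(37)

Vertex mjhj has 18 neighbors: cdnk, yfll, tarq, dxrj, yuiz, bdvp, advs, aftz, ipus, xosj, ziiv, xovm, tsos, avih, jwvz, tqka, iemv, ppab.
deg(onnb) = 18; N(onnb) = {yfll, tarq, mbnz, raud, advs, aftz, xosj, ouua, tgjq, ziiv, buzo, avih, fsdr, iemv, mged, rhik, ppab, aoru}.
Vertex advs has 18 neighbors: onnb, tarq, dxrj, yuiz, gnuw, owox, aftz, ipus, ouua, mjhj, xovm, buzo, avih, fsdr, jwvz, mged, gtts, aoru.
N(ppab) = {onnb, yfll, yuiz, owox, aftz, ipus, xosj, tgjq, ziiv, ikzf, mjhj, xovm, tsos, mged, juuu, dewo, rhik, aoru}, |N(ppab)| = 18.
Regular of degree 18 on 37 vertices: Paley(37): SR with (k,λ,μ)=(18,8,9).
A has 3 distinct eigenvalues ≈ [18.0, 2.54138, -3.54138].
ϑ = −N·λ_min/(λ_max−λ_min) = −37·(-sqrt(37)/2 - 1/2)/(18−(-sqrt(37)/2 - 1/2)) = sqrt(37).
= 6.08276253… (decimal).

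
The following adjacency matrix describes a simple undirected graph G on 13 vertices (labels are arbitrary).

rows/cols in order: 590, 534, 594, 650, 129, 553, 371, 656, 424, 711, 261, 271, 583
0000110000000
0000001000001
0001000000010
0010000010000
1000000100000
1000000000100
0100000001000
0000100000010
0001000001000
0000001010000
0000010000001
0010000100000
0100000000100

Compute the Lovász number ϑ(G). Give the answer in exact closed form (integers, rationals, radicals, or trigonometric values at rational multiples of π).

13*cos(pi/13)/(cos(pi/13) + 1)

Vertex 711 has 2 neighbors: 371, 424.
Vertex 594 has 2 neighbors: 650, 271.
deg(534) = 2; N(534) = {371, 583}.
N(371) = {534, 711}, |N(371)| = 2.
Every vertex has degree 2 (N=13); the odd cycle C_{13}.
The 7 distinct eigenvalues: [2.0, 1.7709, 1.1361, 0.2411, -0.7092, -1.497, -1.9419].
ϑ = −N·λ_min/(λ_max−λ_min) = −13·(-2*cos(pi/13))/(2−(-2*cos(pi/13))) = 13*cos(pi/13)/(cos(pi/13) + 1).
Numerically 6.404169.
Check 6 ≤ 13*cos(pi/13)/(cos(pi/13) + 1) ≤ 7: both strict.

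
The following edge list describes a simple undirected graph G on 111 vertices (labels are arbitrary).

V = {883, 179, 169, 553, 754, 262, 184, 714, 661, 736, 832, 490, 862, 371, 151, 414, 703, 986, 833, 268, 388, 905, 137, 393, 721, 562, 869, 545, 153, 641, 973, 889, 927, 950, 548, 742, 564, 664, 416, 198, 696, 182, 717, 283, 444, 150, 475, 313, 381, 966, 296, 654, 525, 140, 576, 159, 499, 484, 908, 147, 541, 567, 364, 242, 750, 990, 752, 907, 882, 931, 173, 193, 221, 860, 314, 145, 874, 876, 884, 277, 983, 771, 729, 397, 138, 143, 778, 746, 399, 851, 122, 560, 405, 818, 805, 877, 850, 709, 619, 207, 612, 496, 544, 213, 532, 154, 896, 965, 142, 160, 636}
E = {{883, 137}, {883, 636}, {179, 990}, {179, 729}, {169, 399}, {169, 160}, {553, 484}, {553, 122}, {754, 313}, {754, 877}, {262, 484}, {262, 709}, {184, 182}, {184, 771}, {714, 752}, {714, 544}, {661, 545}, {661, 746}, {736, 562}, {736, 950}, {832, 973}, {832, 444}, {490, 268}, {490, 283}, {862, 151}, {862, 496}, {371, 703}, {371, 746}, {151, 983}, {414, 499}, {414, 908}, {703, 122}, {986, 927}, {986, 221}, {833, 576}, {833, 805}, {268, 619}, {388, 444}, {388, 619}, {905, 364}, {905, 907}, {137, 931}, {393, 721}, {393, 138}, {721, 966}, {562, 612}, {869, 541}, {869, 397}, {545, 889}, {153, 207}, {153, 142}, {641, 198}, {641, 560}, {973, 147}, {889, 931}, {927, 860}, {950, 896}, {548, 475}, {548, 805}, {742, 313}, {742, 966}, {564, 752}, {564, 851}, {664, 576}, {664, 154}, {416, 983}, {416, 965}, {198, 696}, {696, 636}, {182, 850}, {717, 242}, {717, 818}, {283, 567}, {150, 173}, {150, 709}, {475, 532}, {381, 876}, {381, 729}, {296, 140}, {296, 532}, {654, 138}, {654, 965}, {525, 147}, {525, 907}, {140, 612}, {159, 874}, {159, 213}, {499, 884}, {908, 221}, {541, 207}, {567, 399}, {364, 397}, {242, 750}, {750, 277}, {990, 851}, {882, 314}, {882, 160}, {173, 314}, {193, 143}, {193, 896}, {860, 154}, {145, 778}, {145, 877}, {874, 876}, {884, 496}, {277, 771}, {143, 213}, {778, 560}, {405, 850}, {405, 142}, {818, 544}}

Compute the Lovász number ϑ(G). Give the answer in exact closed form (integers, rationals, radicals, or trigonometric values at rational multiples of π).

Vertex 908 has 2 neighbors: 414, 221.
N(277) = {750, 771}, |N(277)| = 2.
deg(907) = 2; N(907) = {905, 525}.
N(576) = {833, 664}, |N(576)| = 2.
2-regular, N=111; the odd cycle C_{111}.
Distinct eigenvalues (to 4 d.p.): [2.0, 1.9968, 1.9872, 1.9712, 1.949, 1.9204, 1.8858, 1.845, 1.7984, 1.746, 1.688, 1.6247, 1.5561, 1.4825, 1.4042, 1.3213, 1.2343, 1.1433, 1.0486, 0.9506, 0.8495, 0.7457, 0.6395, 0.5313, 0.4214, 0.3101, 0.1978, 0.0849, -0.0283, -0.1414, -0.254, -0.3659, -0.4765, -0.5856, -0.6929, -0.7979, -0.9004, -1.0, -1.0964, -1.1893, -1.2783, -1.3633, -1.4439, -1.5199, -1.591, -1.657, -1.7177, -1.7729, -1.8225, -1.8661, -1.9039, -1.9355, -1.9609, -1.98, -1.9928, -1.9992].
With N=111: ϑ(G) = 111·(-(-1)*2*cos(pi/111))/(2−(-2*cos(pi/111))) = 111*cos(pi/111)/(cos(pi/111) + 1).
≈ 55.488884097 (to 9 d.p.).
Sandwich: α(G)=55 ≤ ϑ(G)=111*cos(pi/111)/(cos(pi/111) + 1) ≤ χ(Ḡ)=56 (both strict).

111*cos(pi/111)/(cos(pi/111) + 1)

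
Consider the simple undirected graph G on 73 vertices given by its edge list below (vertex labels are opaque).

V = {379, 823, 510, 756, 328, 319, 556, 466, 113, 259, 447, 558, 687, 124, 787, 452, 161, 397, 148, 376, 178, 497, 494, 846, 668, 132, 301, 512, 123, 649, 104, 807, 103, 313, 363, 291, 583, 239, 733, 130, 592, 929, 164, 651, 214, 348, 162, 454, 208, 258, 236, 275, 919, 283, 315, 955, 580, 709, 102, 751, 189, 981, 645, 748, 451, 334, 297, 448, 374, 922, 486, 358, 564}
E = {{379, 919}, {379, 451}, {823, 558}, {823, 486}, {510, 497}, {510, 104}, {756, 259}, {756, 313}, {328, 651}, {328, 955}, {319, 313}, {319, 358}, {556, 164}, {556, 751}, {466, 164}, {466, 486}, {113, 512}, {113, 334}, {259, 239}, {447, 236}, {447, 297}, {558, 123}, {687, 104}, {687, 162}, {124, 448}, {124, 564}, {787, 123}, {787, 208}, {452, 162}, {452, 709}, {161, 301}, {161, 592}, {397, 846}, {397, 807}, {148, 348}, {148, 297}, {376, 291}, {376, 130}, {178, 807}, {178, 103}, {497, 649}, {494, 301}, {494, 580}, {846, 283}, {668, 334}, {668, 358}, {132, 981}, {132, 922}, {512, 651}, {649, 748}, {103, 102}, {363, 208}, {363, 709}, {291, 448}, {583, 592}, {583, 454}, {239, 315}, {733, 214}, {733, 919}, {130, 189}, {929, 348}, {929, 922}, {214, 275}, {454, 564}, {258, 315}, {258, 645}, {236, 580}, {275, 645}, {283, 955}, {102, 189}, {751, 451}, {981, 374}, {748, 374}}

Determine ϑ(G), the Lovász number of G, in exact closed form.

deg(113) = 2; N(113) = {512, 334}.
Vertex 164 has 2 neighbors: 556, 466.
Vertex 787 has 2 neighbors: 123, 208.
N(208) = {787, 363}, |N(208)| = 2.
2-regular, N=73; this is C_{73}, the 73-cycle.
spec(A) ≈ [2.0, 1.9926, 1.9704, 1.9337, 1.8826, 1.8176, 1.7392, 1.6478, 1.5443, 1.4293, 1.3038, 1.1686, 1.0247, 0.8733, 0.7154, 0.5522, 0.3849, 0.2148, 0.043, -0.129, -0.3001, -0.469, -0.6344, -0.7951, -0.9499, -1.0977, -1.2373, -1.3678, -1.4882, -1.5976, -1.6951, -1.7801, -1.8518, -1.9099, -1.9539, -1.9834, -1.9981] (distinct, 4 d.p.).
Lovász: ϑ = −73(-2*cos(pi/73))/(2+-(-1)*2*cos(pi/73)) = 73*cos(pi/73)/(cos(pi/73) + 1).
= 36.48309… (decimal).
Sandwich: α(G)=36 ≤ ϑ(G)=73*cos(pi/73)/(cos(pi/73) + 1) ≤ χ(Ḡ)=37 (both strict).

73*cos(pi/73)/(cos(pi/73) + 1)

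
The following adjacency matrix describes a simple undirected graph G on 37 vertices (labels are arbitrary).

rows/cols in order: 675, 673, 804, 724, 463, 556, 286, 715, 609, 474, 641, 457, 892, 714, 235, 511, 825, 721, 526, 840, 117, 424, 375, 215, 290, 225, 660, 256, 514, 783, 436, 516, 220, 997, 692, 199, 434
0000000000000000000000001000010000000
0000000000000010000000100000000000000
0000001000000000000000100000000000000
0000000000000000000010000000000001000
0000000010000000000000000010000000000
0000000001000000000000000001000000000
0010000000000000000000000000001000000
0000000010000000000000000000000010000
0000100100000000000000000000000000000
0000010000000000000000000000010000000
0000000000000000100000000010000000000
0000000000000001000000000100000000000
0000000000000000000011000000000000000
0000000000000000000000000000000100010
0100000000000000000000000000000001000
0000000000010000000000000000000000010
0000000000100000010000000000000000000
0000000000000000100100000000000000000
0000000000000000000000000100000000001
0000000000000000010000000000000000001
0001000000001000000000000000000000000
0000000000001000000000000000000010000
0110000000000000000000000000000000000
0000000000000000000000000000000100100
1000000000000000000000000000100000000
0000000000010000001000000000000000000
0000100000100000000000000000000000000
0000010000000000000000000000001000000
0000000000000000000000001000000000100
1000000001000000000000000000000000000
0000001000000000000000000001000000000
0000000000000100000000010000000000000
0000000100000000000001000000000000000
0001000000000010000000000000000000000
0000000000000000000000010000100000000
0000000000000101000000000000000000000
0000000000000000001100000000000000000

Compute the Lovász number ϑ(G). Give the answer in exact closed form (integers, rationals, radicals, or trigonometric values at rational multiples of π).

37*cos(pi/37)/(cos(pi/37) + 1)

N(215) = {516, 692}, |N(215)| = 2.
Vertex 724 has 2 neighbors: 117, 997.
deg(892) = 2; N(892) = {117, 424}.
Vertex 457 has 2 neighbors: 511, 225.
deg(v) = 2 for all v (|V|=37); this is C_{37}, the 37-cycle.
A has 19 distinct eigenvalues ≈ [2.0, 1.97123, 1.88575, 1.74603, 1.55607, 1.32135, 1.04861, 0.74571, 0.42136, 0.08488, -0.25404, -0.58565, -0.90041, -1.18927, -1.44391, -1.65702, -1.82246, -1.93547, -1.99279].
ϑ = −N·λ_min/(λ_max−λ_min) = −37·(-2*cos(pi/37))/(2−(-2*cos(pi/37))) = 37*cos(pi/37)/(cos(pi/37) + 1).
Numerically 18.46661664.
Sandwich: α(G)=18 ≤ ϑ(G)=37*cos(pi/37)/(cos(pi/37) + 1) ≤ χ(Ḡ)=19 (both strict).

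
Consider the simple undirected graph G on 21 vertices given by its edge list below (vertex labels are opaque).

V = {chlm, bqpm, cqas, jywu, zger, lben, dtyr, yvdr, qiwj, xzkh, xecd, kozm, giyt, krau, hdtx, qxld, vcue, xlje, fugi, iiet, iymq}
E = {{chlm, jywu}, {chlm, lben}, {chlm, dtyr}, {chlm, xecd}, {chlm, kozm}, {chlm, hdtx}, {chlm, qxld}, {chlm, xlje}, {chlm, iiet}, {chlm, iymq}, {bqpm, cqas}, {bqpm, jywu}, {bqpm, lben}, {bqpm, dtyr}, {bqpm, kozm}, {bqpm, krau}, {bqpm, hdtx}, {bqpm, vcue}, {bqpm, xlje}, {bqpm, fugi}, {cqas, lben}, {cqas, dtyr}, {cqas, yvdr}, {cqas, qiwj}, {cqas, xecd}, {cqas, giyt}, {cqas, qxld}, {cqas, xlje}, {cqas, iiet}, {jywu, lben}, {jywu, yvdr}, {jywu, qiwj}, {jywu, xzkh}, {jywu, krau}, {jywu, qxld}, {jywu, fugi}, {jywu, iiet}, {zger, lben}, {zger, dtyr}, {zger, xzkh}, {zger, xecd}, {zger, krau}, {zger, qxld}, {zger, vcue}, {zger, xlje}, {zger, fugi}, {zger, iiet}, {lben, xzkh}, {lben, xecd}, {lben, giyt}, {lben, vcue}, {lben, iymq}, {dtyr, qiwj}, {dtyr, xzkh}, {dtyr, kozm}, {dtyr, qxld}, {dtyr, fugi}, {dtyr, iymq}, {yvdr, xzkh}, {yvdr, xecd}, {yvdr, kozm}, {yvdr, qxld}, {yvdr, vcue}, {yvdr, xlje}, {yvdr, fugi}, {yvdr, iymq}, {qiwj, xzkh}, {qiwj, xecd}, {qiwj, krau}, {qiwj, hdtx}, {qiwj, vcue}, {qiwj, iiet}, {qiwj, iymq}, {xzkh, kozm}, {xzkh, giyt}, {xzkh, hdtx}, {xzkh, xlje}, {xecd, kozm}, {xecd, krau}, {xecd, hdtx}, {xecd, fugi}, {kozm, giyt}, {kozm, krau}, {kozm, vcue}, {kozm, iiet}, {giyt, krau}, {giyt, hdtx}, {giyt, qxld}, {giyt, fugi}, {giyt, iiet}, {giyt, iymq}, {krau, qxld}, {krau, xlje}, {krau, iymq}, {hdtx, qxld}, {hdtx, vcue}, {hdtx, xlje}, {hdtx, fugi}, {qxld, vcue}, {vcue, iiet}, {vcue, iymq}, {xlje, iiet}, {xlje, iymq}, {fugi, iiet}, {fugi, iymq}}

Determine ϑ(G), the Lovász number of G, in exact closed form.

6

Vertex iiet has 10 neighbors: chlm, cqas, jywu, zger, qiwj, kozm, giyt, vcue, xlje, fugi.
Vertex qxld has 10 neighbors: chlm, cqas, jywu, zger, dtyr, yvdr, giyt, krau, hdtx, vcue.
deg(vcue) = 10; N(vcue) = {bqpm, zger, lben, yvdr, qiwj, kozm, hdtx, qxld, iiet, iymq}.
deg(xlje) = 10; N(xlje) = {chlm, bqpm, cqas, zger, yvdr, xzkh, krau, hdtx, iiet, iymq}.
G on 21 vertices is 10-regular; Kneser K(7,2) on C(7,2)=21 vertices.
The 3 distinct eigenvalues: [10.0, 1.0, -4.0].
With N=21: ϑ(G) = 21·(-1*(-4))/(10−(-4)) = 6.
= 6.00000000… (decimal).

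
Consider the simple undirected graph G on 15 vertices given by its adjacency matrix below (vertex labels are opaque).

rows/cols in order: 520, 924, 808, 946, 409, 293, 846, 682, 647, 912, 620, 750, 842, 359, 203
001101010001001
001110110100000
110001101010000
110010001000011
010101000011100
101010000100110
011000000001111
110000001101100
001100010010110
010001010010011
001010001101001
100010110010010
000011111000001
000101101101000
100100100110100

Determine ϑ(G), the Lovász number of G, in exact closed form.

N(750) = {520, 409, 846, 682, 620, 359}, |N(750)| = 6.
Vertex 203 has 6 neighbors: 520, 946, 846, 912, 620, 842.
deg(620) = 6; N(620) = {808, 409, 647, 912, 750, 203}.
Vertex 924 has 6 neighbors: 808, 946, 409, 846, 682, 912.
Regular of degree 6 on 15 vertices: Kneser K(6,2) on C(6,2)=15 vertices.
spec(A) ≈ [6.0, 1.0, -3.0] (distinct, 6 d.p.).
With N=15: ϑ(G) = 15·(-1*(-3))/(6−(-3)) = 5.
= 5.0000… (decimal).

5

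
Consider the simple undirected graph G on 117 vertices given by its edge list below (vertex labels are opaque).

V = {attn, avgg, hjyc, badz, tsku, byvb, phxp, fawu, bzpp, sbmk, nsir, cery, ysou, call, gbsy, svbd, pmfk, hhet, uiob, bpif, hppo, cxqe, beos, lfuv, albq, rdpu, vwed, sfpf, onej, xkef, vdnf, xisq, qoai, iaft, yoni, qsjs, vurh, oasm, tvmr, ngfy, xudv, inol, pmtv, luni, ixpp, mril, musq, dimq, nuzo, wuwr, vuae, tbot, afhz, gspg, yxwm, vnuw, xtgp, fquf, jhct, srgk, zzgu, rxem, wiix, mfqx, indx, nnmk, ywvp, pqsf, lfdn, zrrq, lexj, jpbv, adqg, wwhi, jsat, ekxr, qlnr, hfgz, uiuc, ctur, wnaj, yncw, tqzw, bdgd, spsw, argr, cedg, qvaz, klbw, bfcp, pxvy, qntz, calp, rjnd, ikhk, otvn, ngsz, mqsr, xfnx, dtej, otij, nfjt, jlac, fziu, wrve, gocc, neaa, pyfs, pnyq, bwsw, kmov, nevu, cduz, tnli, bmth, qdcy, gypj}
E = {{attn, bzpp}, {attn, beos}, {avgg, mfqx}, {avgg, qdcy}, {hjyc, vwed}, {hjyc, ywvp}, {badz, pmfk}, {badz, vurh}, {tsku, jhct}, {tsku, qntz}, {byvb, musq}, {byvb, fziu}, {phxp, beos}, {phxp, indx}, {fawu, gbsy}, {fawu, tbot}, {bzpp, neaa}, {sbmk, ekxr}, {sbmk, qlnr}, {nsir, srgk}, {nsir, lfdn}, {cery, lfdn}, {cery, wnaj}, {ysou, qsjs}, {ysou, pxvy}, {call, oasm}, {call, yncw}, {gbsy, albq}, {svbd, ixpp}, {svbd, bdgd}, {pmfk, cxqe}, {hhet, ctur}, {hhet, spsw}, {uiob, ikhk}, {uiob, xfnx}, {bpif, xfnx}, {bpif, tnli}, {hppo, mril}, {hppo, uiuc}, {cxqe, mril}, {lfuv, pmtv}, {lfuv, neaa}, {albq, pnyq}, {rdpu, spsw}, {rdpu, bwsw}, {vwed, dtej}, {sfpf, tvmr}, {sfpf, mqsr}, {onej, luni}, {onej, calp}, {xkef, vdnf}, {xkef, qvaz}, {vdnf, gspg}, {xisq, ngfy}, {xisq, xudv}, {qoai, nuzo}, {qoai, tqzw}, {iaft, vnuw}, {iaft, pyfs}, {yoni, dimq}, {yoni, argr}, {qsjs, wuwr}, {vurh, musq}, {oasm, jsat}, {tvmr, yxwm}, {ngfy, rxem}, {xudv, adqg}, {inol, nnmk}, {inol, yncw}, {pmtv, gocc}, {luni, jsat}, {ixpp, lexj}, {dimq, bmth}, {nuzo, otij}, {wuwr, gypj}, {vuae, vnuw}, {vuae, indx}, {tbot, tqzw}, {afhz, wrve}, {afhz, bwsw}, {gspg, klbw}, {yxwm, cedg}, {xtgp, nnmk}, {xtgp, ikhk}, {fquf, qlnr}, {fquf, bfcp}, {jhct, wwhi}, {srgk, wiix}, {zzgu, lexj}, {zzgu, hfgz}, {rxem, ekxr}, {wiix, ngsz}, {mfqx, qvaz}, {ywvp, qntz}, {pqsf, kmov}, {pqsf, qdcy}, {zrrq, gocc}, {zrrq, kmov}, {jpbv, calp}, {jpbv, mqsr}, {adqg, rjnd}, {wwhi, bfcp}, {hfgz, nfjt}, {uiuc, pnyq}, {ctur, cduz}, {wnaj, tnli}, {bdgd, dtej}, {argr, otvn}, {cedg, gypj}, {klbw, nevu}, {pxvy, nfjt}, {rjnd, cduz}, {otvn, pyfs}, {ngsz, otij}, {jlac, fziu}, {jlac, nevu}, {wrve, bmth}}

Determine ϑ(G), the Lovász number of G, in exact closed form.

N(dimq) = {yoni, bmth}, |N(dimq)| = 2.
Vertex phxp has 2 neighbors: beos, indx.
deg(badz) = 2; N(badz) = {pmfk, vurh}.
Vertex vnuw has 2 neighbors: iaft, vuae.
Every vertex has degree 2 (N=117); this is C_{117}, the 117-cycle.
A has 59 distinct eigenvalues ≈ [2.0, 1.997117, 1.988475, 1.974101, 1.954034, 1.928333, 1.897073, 1.860343, 1.818249, 1.770912, 1.71847, 1.661072, 1.598886, 1.532089, 1.460875, 1.385449, 1.306028, 1.222842, 1.136129, 1.046142, 0.953137, 0.857385, 0.759161, 0.658748, 0.556435, 0.452518, 0.347296, 0.241073, 0.134155, 0.02685, -0.080532, -0.187682, -0.294291, -0.400051, -0.504658, -0.60781, -0.70921, -0.808564, -0.905588, -1.0, -1.091529, -1.179911, -1.264891, -1.346224, -1.423675, -1.497021, -1.566052, -1.630567, -1.69038, -1.74532, -1.795227, -1.839959, -1.879385, -1.913393, -1.941884, -1.964775, -1.982002, -1.993515, -1.999279].
λ_max=2, λ_min=-2*cos(pi/117); ϑ = −117·λ_min/(λ_max−λ_min) = 117*cos(pi/117)/(cos(pi/117) + 1).
ϑ(G) ≈ 58.4895.
58 ≤ 117*cos(pi/117)/(cos(pi/117) + 1) ≤ 59: both strict.

117*cos(pi/117)/(cos(pi/117) + 1)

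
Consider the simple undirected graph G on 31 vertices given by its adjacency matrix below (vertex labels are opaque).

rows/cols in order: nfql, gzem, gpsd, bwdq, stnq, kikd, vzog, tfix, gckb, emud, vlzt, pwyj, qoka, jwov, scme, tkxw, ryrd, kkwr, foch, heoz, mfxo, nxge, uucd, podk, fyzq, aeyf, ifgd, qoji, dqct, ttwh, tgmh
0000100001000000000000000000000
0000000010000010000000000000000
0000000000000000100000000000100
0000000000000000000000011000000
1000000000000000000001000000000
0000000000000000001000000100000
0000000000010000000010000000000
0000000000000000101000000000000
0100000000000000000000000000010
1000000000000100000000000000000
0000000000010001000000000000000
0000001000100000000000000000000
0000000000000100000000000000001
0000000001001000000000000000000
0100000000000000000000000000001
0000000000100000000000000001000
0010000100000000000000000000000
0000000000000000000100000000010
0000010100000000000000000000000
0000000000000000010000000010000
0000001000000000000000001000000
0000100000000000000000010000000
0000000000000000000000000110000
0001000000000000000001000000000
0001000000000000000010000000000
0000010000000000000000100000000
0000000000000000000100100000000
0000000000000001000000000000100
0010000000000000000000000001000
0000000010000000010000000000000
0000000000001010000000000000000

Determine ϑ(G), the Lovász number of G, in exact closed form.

Vertex bwdq has 2 neighbors: podk, fyzq.
deg(heoz) = 2; N(heoz) = {kkwr, ifgd}.
Vertex vzog has 2 neighbors: pwyj, mfxo.
deg(scme) = 2; N(scme) = {gzem, tgmh}.
G on 31 vertices is 2-regular; the odd cycle C_{31}.
Distinct eigenvalues (to 3 d.p.): [2.0, 1.959, 1.838, 1.642, 1.378, 1.058, 0.695, 0.303, -0.101, -0.501, -0.881, -1.224, -1.518, -1.749, -1.908, -1.99].
λ_max=2, λ_min=-2*cos(pi/31); ϑ = −31·λ_min/(λ_max−λ_min) = 31*cos(pi/31)/(cos(pi/31) + 1).
≈ 15.46013499 (to 8 d.p.).
Check 15 ≤ 31*cos(pi/31)/(cos(pi/31) + 1) ≤ 16: both strict.

31*cos(pi/31)/(cos(pi/31) + 1)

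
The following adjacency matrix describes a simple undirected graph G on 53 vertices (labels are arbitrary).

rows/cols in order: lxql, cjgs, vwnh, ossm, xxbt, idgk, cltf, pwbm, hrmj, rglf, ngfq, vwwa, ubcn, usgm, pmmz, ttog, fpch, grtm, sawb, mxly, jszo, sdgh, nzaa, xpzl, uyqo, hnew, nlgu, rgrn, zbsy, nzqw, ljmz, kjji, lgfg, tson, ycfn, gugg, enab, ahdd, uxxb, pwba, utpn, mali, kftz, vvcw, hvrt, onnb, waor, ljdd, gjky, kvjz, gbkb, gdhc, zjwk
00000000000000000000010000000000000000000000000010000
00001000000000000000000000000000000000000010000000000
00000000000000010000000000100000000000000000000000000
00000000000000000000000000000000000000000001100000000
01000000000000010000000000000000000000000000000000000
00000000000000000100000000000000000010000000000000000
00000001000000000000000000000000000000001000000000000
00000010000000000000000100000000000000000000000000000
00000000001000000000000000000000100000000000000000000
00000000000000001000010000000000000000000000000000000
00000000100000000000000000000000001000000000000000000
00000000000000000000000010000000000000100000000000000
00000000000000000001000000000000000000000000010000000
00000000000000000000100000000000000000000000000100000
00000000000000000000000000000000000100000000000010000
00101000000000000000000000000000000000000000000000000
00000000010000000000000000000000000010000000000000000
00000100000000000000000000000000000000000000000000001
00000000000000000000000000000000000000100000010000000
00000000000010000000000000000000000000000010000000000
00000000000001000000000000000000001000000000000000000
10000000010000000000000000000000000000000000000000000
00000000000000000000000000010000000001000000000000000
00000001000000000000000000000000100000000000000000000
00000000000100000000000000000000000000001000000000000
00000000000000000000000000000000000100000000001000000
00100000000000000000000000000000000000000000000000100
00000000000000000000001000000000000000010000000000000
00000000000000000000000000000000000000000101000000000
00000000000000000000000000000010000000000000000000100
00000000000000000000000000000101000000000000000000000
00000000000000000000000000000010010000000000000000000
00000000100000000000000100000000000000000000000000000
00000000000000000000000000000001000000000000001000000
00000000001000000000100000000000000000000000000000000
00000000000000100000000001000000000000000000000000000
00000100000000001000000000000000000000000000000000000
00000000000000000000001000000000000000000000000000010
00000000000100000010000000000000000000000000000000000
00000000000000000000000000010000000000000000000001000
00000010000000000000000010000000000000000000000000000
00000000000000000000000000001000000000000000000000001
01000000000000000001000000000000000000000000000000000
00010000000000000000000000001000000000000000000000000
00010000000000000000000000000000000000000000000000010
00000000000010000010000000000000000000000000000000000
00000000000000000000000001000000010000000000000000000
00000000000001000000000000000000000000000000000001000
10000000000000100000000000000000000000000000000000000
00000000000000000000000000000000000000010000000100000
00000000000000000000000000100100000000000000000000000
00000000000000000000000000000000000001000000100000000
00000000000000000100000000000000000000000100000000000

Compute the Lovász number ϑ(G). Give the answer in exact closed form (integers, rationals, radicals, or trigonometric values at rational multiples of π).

Vertex utpn has 2 neighbors: cltf, uyqo.
N(ahdd) = {nzaa, gdhc}, |N(ahdd)| = 2.
Vertex waor has 2 neighbors: hnew, tson.
deg(gbkb) = 2; N(gbkb) = {nlgu, nzqw}.
53-vertex 2-regular graph: connected 2-regular on 53 ⇒ C_{53}.
spec(A) ≈ [2.0, 1.985962, 1.944046, 1.874839, 1.779314, 1.658811, 1.515022, 1.349966, 1.165959, 0.965584, 0.751655, 0.527174, 0.295293, 0.059267, -0.177592, -0.411957, -0.64054, -0.86013, -1.067647, -1.260176, -1.435015, -1.589709, -1.722087, -1.830291, -1.912802, -1.968461, -1.996487] (distinct, 6 d.p.).
Lovász: ϑ = −53(-2*cos(pi/53))/(2+-(-1)*2*cos(pi/53)) = 53*cos(pi/53)/(cos(pi/53) + 1).
ϑ(G) ≈ 26.47671.
Sandwich: α(G)=26 ≤ ϑ(G)=53*cos(pi/53)/(cos(pi/53) + 1) ≤ χ(Ḡ)=27 (both strict).

53*cos(pi/53)/(cos(pi/53) + 1)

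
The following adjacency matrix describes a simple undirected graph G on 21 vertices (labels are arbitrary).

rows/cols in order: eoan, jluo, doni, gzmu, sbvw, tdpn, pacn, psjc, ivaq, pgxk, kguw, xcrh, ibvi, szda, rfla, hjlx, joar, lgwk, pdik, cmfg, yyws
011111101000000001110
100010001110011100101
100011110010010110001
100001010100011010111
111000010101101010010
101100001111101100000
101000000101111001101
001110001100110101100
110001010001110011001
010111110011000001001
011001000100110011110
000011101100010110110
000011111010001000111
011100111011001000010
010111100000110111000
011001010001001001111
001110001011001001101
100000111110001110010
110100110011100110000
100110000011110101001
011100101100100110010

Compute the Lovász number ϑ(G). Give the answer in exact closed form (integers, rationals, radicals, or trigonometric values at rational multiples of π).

deg(gzmu) = 10; N(gzmu) = {eoan, tdpn, psjc, pgxk, szda, rfla, joar, pdik, cmfg, yyws}.
Vertex pacn has 10 neighbors: eoan, doni, pgxk, xcrh, ibvi, szda, rfla, lgwk, pdik, yyws.
deg(psjc) = 10; N(psjc) = {doni, gzmu, sbvw, ivaq, pgxk, ibvi, szda, hjlx, lgwk, pdik}.
Vertex pdik has 10 neighbors: eoan, jluo, gzmu, pacn, psjc, kguw, xcrh, ibvi, hjlx, joar.
Regular of degree 10 on 21 vertices: Kneser K(7,2) on C(7,2)=21 vertices.
The 3 distinct eigenvalues: [10.0, 1.0, -4.0].
With N=21: ϑ(G) = 21·(-1*(-4))/(10−(-4)) = 6.
ϑ(G) ≈ 6.00000000.

6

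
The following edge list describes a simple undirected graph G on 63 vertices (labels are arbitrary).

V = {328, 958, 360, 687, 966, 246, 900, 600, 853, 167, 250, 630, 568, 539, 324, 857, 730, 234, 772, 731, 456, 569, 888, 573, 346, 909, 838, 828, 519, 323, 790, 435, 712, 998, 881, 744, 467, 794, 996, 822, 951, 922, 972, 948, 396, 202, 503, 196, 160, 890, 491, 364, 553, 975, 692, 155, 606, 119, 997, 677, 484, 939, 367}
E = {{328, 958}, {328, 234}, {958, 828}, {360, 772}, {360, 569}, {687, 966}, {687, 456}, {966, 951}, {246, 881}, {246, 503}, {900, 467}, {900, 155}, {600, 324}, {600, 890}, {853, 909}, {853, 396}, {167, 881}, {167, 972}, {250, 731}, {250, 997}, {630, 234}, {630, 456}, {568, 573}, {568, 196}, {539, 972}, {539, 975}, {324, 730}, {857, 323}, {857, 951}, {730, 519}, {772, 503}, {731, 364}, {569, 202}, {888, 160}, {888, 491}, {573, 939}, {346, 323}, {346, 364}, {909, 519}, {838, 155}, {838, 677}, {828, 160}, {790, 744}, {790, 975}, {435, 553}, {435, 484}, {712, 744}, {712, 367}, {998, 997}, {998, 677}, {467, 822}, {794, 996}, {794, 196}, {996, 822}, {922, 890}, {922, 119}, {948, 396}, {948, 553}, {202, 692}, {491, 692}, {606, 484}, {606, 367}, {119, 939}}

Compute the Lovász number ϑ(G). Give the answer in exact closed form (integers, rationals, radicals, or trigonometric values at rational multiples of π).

63*cos(pi/63)/(cos(pi/63) + 1)

Vertex 491 has 2 neighbors: 888, 692.
deg(731) = 2; N(731) = {250, 364}.
Vertex 857 has 2 neighbors: 323, 951.
Vertex 888 has 2 neighbors: 160, 491.
Every vertex has degree 2 (N=63); this is C_{63}, the 63-cycle.
Distinct eigenvalues (to 6 d.p.): [2.0, 1.990062, 1.960345, 1.911146, 1.842952, 1.756443, 1.652478, 1.532089, 1.396474, 1.24698, 1.085093, 0.912421, 0.730682, 0.541681, 0.347296, 0.14946, -0.049861, -0.248687, -0.445042, -0.636973, -0.822574, -1.0, -1.167487, -1.323372, -1.466104, -1.594265, -1.706582, -1.801938, -1.879385, -1.938155, -1.977662, -1.997514].
ϑ = −N·λ_min/(λ_max−λ_min) = −63·(-2*cos(pi/63))/(2−(-2*cos(pi/63))) = 63*cos(pi/63)/(cos(pi/63) + 1).
= 31.48040933… (decimal).
α=31, χ(Ḡ)=32; ϑ=63*cos(pi/63)/(cos(pi/63) + 1) lies between (both strict).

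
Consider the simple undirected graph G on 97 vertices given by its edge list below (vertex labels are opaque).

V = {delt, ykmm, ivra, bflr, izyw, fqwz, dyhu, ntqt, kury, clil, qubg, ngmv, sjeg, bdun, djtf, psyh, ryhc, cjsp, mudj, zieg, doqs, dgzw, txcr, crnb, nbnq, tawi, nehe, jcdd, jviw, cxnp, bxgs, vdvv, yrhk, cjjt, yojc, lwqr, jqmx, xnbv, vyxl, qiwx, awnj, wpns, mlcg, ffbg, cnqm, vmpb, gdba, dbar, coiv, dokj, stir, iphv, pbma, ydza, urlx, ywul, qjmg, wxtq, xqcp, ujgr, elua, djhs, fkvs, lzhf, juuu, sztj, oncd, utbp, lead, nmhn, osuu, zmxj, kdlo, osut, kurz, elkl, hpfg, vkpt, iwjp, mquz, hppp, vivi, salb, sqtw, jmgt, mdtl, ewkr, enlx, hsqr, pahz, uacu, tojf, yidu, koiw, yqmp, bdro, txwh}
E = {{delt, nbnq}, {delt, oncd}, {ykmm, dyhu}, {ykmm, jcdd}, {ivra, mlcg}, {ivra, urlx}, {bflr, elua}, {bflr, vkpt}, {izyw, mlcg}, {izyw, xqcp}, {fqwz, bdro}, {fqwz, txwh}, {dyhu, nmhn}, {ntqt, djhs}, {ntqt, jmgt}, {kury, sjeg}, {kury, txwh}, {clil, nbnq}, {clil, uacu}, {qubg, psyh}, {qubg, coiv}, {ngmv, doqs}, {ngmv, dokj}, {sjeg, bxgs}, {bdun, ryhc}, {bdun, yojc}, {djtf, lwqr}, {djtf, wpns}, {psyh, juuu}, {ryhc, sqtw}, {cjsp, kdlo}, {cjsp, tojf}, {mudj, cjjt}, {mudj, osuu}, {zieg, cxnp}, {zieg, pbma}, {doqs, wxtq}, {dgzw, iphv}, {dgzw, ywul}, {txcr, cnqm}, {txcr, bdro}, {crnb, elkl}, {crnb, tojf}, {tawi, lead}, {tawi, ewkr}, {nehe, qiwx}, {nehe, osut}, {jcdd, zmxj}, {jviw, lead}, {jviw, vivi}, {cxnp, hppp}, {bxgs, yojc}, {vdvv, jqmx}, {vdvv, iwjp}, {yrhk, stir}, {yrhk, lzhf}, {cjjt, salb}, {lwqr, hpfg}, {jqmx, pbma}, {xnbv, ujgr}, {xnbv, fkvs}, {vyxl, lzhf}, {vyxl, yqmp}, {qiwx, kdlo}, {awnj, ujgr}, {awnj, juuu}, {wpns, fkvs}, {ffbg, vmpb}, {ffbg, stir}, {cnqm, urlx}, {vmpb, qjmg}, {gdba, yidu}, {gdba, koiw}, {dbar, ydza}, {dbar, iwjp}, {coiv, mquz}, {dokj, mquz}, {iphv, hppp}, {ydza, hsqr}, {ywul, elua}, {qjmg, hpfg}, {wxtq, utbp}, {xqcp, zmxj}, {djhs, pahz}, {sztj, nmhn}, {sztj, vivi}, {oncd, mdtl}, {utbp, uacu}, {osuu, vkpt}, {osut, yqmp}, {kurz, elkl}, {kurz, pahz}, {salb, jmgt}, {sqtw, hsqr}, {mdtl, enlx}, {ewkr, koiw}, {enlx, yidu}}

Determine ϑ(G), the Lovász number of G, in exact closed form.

97*cos(pi/97)/(cos(pi/97) + 1)

deg(ewkr) = 2; N(ewkr) = {tawi, koiw}.
deg(ntqt) = 2; N(ntqt) = {djhs, jmgt}.
N(cjsp) = {kdlo, tojf}, |N(cjsp)| = 2.
Vertex bdro has 2 neighbors: fqwz, txcr.
Regular of degree 2 on 97 vertices: the odd cycle C_{97}.
spec(A) ≈ [2.0, 1.995806, 1.98324, 1.962356, 1.933242, 1.896018, 1.850842, 1.797903, 1.737423, 1.669656, 1.594886, 1.513426, 1.425618, 1.33183, 1.232457, 1.127914, 1.01864, 0.905094, 0.787752, 0.667105, 0.54366, 0.417935, 0.290457, 0.161761, 0.032386, -0.097124, -0.226228, -0.354382, -0.48105, -0.6057, -0.72781, -0.846867, -0.962372, -1.07384, -1.180805, -1.282816, -1.379448, -1.470293, -1.554971, -1.633127, -1.704434, -1.768591, -1.82533, -1.874413, -1.915635, -1.948821, -1.973833, -1.990567, -1.998951] (distinct, 6 d.p.).
−97·(-2*cos(pi/97)) / ((2)−(-2*cos(pi/97))) = 97*cos(pi/97)/(cos(pi/97) + 1) = ϑ(G).
≈ 48.487279 (to 6 d.p.).
48 ≤ 97*cos(pi/97)/(cos(pi/97) + 1) ≤ 49: both strict.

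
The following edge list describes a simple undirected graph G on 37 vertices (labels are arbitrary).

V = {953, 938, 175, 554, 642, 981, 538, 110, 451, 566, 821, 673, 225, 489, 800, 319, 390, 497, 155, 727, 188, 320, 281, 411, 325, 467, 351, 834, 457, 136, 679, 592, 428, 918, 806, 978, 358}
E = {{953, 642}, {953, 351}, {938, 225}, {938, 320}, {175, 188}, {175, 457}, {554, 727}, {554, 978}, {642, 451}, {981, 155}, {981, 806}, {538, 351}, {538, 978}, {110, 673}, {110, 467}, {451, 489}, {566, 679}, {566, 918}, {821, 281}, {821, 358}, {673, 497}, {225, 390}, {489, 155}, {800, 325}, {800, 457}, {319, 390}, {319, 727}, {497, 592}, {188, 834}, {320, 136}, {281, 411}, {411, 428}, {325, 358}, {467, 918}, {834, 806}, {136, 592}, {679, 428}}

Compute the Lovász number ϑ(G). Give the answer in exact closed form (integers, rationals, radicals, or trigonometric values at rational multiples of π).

37*cos(pi/37)/(cos(pi/37) + 1)

deg(673) = 2; N(673) = {110, 497}.
Vertex 592 has 2 neighbors: 497, 136.
N(834) = {188, 806}, |N(834)| = 2.
N(428) = {411, 679}, |N(428)| = 2.
Regular of degree 2 on 37 vertices: a single 37-cycle (edge-transitive).
spec(A) ≈ [2.0, 1.971, 1.886, 1.746, 1.556, 1.321, 1.049, 0.746, 0.421, 0.085, -0.254, -0.586, -0.9, -1.189, -1.444, -1.657, -1.822, -1.935, -1.993] (distinct, 3 d.p.).
Lovász (edge-transitive): ϑ = −37·(-2*cos(pi/37))/((2)−(-2*cos(pi/37))) = 37*cos(pi/37)/(cos(pi/37) + 1).
Numerically 18.46661664.
α=18, χ(Ḡ)=19; ϑ=37*cos(pi/37)/(cos(pi/37) + 1) lies between (both strict).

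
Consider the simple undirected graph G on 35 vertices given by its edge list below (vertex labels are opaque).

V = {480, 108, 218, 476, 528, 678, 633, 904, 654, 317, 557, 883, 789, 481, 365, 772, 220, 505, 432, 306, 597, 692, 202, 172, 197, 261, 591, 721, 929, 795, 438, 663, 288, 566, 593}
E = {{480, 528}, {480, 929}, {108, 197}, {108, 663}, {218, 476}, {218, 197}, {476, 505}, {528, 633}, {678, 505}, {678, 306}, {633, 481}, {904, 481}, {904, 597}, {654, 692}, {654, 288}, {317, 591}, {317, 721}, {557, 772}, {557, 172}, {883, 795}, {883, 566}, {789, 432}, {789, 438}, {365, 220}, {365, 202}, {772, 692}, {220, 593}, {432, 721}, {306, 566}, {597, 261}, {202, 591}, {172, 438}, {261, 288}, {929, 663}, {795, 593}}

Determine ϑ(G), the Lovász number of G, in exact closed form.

deg(480) = 2; N(480) = {528, 929}.
Vertex 678 has 2 neighbors: 505, 306.
deg(789) = 2; N(789) = {432, 438}.
Vertex 197 has 2 neighbors: 108, 218.
35-vertex 2-regular graph: a single 35-cycle (edge-transitive).
Distinct eigenvalues (to 4 d.p.): [2.0, 1.9679, 1.8725, 1.7169, 1.5061, 1.247, 0.9477, 0.618, 0.2685, -0.0897, -0.445, -0.7861, -1.1018, -1.3821, -1.618, -1.8019, -1.9279, -1.9919].
With N=35: ϑ(G) = 35·(-(-1)*2*cos(pi/35))/(2−(-2*cos(pi/35))) = 35*cos(pi/35)/(cos(pi/35) + 1).
≈ 17.464704027 (to 9 d.p.).
Check 17 ≤ 35*cos(pi/35)/(cos(pi/35) + 1) ≤ 18: both strict.

35*cos(pi/35)/(cos(pi/35) + 1)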